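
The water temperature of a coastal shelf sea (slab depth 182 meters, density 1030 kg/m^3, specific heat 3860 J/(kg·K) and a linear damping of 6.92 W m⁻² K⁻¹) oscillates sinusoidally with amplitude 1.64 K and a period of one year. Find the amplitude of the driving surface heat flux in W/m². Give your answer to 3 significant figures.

237

Areal heat capacity C = ρ c_p D = 1030 × 3860 × 182 = 7.24×10^8 J/(m^2 K).
ω = 2π / 3.15×10^7 s = 1.99×10^-7 s⁻¹.
√((Cω)² + λ²) = √((144)² + 6.92²) = 144 W/(m²·K).
F₀ = A × √((Cω)²+λ²) = 1.64 × 144 = 237 W/m².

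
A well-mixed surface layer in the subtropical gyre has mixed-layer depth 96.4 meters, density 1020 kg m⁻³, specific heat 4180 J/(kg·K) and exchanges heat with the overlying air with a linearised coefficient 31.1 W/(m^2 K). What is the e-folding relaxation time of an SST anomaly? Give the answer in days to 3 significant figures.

153 days

Areal heat capacity C = ρ c_p D = 1020 × 4180 × 96.4 = 4.11×10^8 J/(m^2 K).
Relaxation time τ = C / λ = 4.11×10^8 / 31.1 = 1.32×10^7 s.
In days: 1.32×10^7 s / (86400 s/day) = 153 days.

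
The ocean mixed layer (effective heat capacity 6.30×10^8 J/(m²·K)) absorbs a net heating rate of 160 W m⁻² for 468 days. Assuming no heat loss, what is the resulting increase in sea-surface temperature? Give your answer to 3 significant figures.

10.3 K

Areal heat capacity C = 6.30×10^8 J/(m²·K) (given).
Net heat input Q = F Δt = 160 × (468 days × 86400 s/day) = 6.47×10^9 J/m².
ΔT = Q / C = 6.47×10^9 / 6.30×10^8 = 10.3 K.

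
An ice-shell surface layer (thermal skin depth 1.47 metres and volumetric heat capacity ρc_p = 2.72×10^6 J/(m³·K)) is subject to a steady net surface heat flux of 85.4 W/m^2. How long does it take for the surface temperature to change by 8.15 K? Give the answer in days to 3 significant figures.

Areal heat capacity C = ρc_p × D = 2.72×10^6 × 1.47 = 4.00×10^6 J m⁻² K⁻¹.
Time required: Δt = C ΔT / F = 4.00×10^6 × 8.15 / 85.4 = 3.82×10^5 s.
In days: 3.82×10^5 s / (86400 s/day) = 4.42 days.

4.42 days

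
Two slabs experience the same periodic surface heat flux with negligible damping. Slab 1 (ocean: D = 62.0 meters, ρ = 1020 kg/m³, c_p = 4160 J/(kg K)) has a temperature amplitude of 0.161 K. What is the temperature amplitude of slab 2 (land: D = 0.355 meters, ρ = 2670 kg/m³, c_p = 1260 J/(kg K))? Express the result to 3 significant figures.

C_ocean = 2.63×10^8 J/(m²·K); C_land = 1.19×10^6 J/(m²·K).
A ∝ 1/C ⇒ A_land = A_ocean × C_ocean/C_land = 0.161 × 220 = 35.5 K.

35.5 K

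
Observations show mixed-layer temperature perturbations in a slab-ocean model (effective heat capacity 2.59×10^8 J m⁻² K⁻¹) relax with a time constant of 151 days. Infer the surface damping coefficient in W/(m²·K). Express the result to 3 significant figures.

Areal heat capacity C = 2.59×10^8 J m⁻² K⁻¹ (given).
τ = 151 days = 1.30×10^7 s.
λ = C / τ = 2.59×10^8 / 1.30×10^7 = 19.9 W/(m²·K).

19.9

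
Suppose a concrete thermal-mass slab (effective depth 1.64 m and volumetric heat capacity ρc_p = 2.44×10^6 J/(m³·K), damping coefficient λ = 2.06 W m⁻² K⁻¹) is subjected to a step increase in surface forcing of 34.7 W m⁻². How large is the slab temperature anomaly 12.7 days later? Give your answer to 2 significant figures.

Areal heat capacity C = ρc_p × D = 2.44×10^6 × 1.64 = 4.00×10^6 J/(m^2 K).
τ = C / λ = 4.00×10^6 / 2.06 = 1.94×10^6 s.
Equilibrium anomaly ΔT_eq = F / λ = 34.7 / 2.06 = 16.8 K.
t = 12.7 days = 1.10×10^6 s, so t/τ = 0.565.
ΔT(t) = ΔT_eq (1 − e^(−t/τ)) = 16.8 × (1 − e^−0.565) = 7.27 K.

7.3 K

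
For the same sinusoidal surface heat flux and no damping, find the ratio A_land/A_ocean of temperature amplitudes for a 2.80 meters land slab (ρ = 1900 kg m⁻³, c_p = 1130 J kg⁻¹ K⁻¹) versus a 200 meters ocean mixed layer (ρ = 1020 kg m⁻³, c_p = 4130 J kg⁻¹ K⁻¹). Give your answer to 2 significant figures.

C_ocean = 1020 × 4130 × 200 = 8.43×10^8 J/(m²·K).
C_land = 1900 × 1130 × 2.80 = 6.01×10^6 J/(m²·K).
Undamped amplitude ∝ 1/C, so A_land/A_ocean = C_ocean/C_land = 140.

140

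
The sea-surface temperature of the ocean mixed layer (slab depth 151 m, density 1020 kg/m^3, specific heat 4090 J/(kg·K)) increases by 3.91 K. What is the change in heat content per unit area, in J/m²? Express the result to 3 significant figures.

Areal heat capacity C = ρ c_p D = 1020 × 4090 × 151 = 6.30×10^8 J/(m²·K).
ΔQ = C ΔT = 6.30×10^8 × 3.91 = 2.46×10^9 J/m².

2.46×10^9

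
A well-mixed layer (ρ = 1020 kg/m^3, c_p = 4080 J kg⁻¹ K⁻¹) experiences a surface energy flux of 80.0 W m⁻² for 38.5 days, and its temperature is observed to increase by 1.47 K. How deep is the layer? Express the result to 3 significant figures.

Heat input Q = F Δt = 80.0 × 3.33×10^6 s = 2.66×10^8 J/m².
Required areal heat capacity C = Q / ΔT = 1.81×10^8 J/(m²·K).
Depth D = C / (ρ c_p) = 1.81×10^8 / (1020 × 4080) = 43.5 m.

43.5 m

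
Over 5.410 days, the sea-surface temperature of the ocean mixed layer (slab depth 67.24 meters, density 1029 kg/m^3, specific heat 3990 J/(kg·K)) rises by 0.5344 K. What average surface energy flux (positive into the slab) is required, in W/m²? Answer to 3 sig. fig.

316

Areal heat capacity C = ρ c_p D = 1029 × 3990 × 67.24 = 2.76×10^8 J/(m^2 K).
Required heat per unit area: Q = C ΔT = 2.76×10^8 × 0.5344 = 1.48×10^8 J/m².
Flux F = Q / Δt = 1.48×10^8 / 4.67×10^5 s = 316 W/m².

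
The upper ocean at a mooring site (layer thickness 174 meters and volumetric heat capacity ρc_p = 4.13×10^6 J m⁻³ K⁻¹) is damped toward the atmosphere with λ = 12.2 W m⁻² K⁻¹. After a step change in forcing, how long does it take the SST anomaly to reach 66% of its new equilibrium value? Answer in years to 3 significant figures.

Areal heat capacity C = ρc_p × D = 4.13×10^6 × 174 = 7.19×10^8 J/(m^2 K).
τ = C / λ = 7.19×10^8 / 12.2 = 5.89×10^7 s.
Fraction reached: 1 − e^(−t/τ) = 0.66 ⇒ t = −τ ln(1 − 0.66) = τ × 1.08.
t = 6.35×10^7 s = 2.01 years.

2.01 years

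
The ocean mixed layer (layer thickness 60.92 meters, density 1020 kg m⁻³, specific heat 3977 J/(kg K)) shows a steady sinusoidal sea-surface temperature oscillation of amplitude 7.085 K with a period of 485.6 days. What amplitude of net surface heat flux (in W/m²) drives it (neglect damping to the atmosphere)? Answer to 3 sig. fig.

262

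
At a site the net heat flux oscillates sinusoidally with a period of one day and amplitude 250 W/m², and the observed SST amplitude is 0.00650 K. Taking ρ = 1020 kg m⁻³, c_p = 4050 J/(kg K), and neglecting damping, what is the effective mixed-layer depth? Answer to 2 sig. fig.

ω = 2π / 86400 s = 7.27×10^-5 s⁻¹.
Required C = F₀ / (A ω) = 250 / (0.00650 × 7.27×10^-5) = 5.29×10^8 J/(m²·K).
D = C / (ρ c_p) = 5.29×10^8 / (1020 × 4050) = 128 m.

130 m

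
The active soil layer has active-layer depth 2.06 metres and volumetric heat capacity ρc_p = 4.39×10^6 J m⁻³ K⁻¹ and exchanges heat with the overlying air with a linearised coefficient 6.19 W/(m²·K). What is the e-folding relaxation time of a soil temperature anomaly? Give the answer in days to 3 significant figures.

16.9 days

Areal heat capacity C = ρc_p × D = 4.39×10^6 × 2.06 = 9.04×10^6 J/(m^2 K).
Relaxation time τ = C / λ = 9.04×10^6 / 6.19 = 1.46×10^6 s.
In days: 1.46×10^6 s / (86400 s/day) = 16.9 days.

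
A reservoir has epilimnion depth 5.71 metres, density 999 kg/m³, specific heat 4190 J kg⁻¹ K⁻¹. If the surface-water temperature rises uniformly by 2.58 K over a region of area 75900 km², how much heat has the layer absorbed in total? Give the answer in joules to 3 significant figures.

4.68×10^18 J

Areal heat capacity C = ρ c_p D = 999 × 4190 × 5.71 = 2.39×10^7 J/(m^2 K).
Heat per unit area: q = C ΔT = 2.39×10^7 × 2.58 = 6.17×10^7 J/m².
Total heat: Q = q × A = 6.17×10^7 × (75900 × 10⁶ m²) = 4.68×10^18 J.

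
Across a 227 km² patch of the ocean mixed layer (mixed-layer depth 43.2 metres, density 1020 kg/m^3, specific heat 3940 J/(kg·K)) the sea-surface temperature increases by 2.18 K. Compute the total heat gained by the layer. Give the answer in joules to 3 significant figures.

8.59×10^16 J

Areal heat capacity C = ρ c_p D = 1020 × 3940 × 43.2 = 1.74×10^8 J m⁻² K⁻¹.
Heat per unit area: q = C ΔT = 1.74×10^8 × 2.18 = 3.78×10^8 J/m².
Total heat: Q = q × A = 3.78×10^8 × (227 × 10⁶ m²) = 8.59×10^16 J.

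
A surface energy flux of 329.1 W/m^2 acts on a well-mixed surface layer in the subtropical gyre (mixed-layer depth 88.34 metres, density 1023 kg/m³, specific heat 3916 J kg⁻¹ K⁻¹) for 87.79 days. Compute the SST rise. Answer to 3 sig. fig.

7.05 K

Areal heat capacity C = ρ c_p D = 1023 × 3916 × 88.34 = 3.54×10^8 J m⁻² K⁻¹.
Net heat input Q = F Δt = 329.1 × (87.79 days × 86400 s/day) = 2.50×10^9 J/m².
ΔT = Q / C = 2.50×10^9 / 3.54×10^8 = 7.05 K.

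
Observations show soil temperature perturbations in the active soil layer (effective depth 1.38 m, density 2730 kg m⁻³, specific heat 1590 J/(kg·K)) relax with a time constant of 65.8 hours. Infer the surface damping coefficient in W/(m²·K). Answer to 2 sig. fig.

Areal heat capacity C = ρ c_p D = 2730 × 1590 × 1.38 = 5.99×10^6 J/(m²·K).
τ = 65.8 hours = 2.37×10^5 s.
λ = C / τ = 5.99×10^6 / 2.37×10^5 = 25.3 W/(m²·K).

25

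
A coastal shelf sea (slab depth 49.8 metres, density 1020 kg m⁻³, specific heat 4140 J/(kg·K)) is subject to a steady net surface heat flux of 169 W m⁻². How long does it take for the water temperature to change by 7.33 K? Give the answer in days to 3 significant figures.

Areal heat capacity C = ρ c_p D = 1020 × 4140 × 49.8 = 2.10×10^8 J/(m²·K).
Time required: Δt = C ΔT / F = 2.10×10^8 × 7.33 / 169 = 9.12×10^6 s.
In days: 9.12×10^6 s / (86400 s/day) = 106 days.

106 days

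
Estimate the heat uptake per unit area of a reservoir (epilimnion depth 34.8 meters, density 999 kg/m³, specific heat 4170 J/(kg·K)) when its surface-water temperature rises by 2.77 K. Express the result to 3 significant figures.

Areal heat capacity C = ρ c_p D = 999 × 4170 × 34.8 = 1.45×10^8 J/(m²·K).
ΔQ = C ΔT = 1.45×10^8 × 2.77 = 4.02×10^8 J/m².

4.02×10^8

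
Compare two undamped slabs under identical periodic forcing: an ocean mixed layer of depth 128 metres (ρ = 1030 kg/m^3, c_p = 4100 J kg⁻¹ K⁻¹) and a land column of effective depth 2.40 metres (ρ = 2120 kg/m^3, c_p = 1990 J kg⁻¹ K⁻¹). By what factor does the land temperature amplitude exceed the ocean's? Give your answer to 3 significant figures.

C_ocean = 1030 × 4100 × 128 = 5.41×10^8 J/(m²·K).
C_land = 2120 × 1990 × 2.40 = 1.01×10^7 J/(m²·K).
Undamped amplitude ∝ 1/C, so A_land/A_ocean = C_ocean/C_land = 53.4.

53.4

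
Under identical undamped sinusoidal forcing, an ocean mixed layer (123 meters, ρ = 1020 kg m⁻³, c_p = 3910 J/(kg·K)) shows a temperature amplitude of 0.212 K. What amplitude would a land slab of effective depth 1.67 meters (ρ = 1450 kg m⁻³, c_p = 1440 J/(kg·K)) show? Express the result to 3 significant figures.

29.8 K

C_ocean = 4.91×10^8 J/(m²·K); C_land = 3.49×10^6 J/(m²·K).
A ∝ 1/C ⇒ A_land = A_ocean × C_ocean/C_land = 0.212 × 141 = 29.8 K.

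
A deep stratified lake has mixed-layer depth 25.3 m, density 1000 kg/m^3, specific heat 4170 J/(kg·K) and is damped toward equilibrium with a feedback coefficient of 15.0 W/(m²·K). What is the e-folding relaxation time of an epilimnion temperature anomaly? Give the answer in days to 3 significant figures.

Areal heat capacity C = ρ c_p D = 1000 × 4170 × 25.3 = 1.06×10^8 J m⁻² K⁻¹.
Relaxation time τ = C / λ = 1.06×10^8 / 15.0 = 7.03×10^6 s.
In days: 7.03×10^6 s / (86400 s/day) = 81.4 days.

81.4 days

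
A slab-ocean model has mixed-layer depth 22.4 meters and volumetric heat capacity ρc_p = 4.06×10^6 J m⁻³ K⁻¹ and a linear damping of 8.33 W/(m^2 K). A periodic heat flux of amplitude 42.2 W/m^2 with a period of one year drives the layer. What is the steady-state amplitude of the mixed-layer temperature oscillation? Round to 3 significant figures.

2.12 K

Areal heat capacity C = ρc_p × D = 4.06×10^6 × 22.4 = 9.09×10^7 J/(m²·K).
Angular frequency ω = 2π / T = 2π / 3.15×10^7 s = 1.99×10^-7 s⁻¹.
√((Cω)² + λ²) = √((18.1)² + 8.33²) = 19.9 W/(m²·K).
Amplitude A = F₀ / √((Cω)²+λ²) = 42.2 / 19.9 = 2.12 K.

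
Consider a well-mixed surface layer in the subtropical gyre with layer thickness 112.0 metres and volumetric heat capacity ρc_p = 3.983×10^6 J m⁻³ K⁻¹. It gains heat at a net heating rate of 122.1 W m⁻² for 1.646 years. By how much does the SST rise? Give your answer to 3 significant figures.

Areal heat capacity C = ρc_p × D = 3.983×10^6 × 112.0 = 4.46×10^8 J/(m²·K).
Net heat input Q = F Δt = 122.1 × (1.646 years × 3.156×10^7 s/year) = 6.34×10^9 J/m².
ΔT = Q / C = 6.34×10^9 / 4.46×10^8 = 14.2 K.

14.2 K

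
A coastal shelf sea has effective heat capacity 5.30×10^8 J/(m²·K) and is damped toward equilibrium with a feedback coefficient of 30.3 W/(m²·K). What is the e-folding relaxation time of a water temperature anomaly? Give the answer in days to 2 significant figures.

200 days

Areal heat capacity C = 5.30×10^8 J/(m²·K) (given).
Relaxation time τ = C / λ = 5.30×10^8 / 30.3 = 1.75×10^7 s.
In days: 1.75×10^7 s / (86400 s/day) = 202 days.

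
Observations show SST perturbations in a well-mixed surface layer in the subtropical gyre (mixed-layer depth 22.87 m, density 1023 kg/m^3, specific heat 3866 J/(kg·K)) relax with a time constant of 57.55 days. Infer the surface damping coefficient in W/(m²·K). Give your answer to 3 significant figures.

Areal heat capacity C = ρ c_p D = 1023 × 3866 × 22.87 = 9.04×10^7 J/(m^2 K).
τ = 57.55 days = 4.97×10^6 s.
λ = C / τ = 9.04×10^7 / 4.97×10^6 = 18.2 W/(m²·K).

18.2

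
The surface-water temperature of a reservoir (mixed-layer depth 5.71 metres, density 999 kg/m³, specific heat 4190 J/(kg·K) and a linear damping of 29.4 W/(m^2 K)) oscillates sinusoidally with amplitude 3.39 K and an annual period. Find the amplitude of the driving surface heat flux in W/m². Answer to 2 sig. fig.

Areal heat capacity C = ρ c_p D = 999 × 4190 × 5.71 = 2.39×10^7 J/(m²·K).
ω = 2π / 3.15×10^7 s = 1.99×10^-7 s⁻¹.
√((Cω)² + λ²) = √((4.76)² + 29.4²) = 29.8 W/(m²·K).
F₀ = A × √((Cω)²+λ²) = 3.39 × 29.8 = 101 W/m².

100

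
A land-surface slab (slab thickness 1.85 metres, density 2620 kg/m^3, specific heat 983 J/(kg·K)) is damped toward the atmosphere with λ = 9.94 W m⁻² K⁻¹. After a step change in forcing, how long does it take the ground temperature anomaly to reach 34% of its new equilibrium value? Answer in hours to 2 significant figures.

Areal heat capacity C = ρ c_p D = 2620 × 983 × 1.85 = 4.76×10^6 J/(m^2 K).
τ = C / λ = 4.76×10^6 / 9.94 = 4.79×10^5 s.
Fraction reached: 1 − e^(−t/τ) = 0.34 ⇒ t = −τ ln(1 − 0.34) = τ × 0.416.
t = 1.99×10^5 s = 55.3 hours.

55 hours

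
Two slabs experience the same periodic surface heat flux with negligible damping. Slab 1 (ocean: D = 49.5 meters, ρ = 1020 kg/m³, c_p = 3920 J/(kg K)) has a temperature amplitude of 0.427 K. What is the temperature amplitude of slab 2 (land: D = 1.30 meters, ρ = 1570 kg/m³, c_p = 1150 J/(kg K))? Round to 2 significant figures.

C_ocean = 1.98×10^8 J/(m²·K); C_land = 2.35×10^6 J/(m²·K).
A ∝ 1/C ⇒ A_land = A_ocean × C_ocean/C_land = 0.427 × 84.3 = 36.0 K.

36 K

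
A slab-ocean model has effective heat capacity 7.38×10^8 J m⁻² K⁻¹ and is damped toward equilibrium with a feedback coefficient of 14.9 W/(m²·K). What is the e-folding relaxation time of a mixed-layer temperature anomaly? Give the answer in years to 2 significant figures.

1.6 years

Areal heat capacity C = 7.38×10^8 J m⁻² K⁻¹ (given).
Relaxation time τ = C / λ = 7.38×10^8 / 14.9 = 4.95×10^7 s.
In years: 4.95×10^7 s / (3.156×10^7 s/year) = 1.57 years.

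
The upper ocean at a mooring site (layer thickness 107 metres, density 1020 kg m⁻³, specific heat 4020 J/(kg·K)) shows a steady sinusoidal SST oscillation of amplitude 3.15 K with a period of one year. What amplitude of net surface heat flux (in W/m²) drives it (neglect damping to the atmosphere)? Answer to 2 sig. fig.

280

Areal heat capacity C = ρ c_p D = 1020 × 4020 × 107 = 4.39×10^8 J/(m²·K).
ω = 2π / 3.15×10^7 s = 1.99×10^-7 s⁻¹.
Cω = 4.39×10^8 × 1.99×10^-7 = 87.4 W/(m²·K).
F₀ = A × Cω = 3.15 × 87.4 = 275 W/m².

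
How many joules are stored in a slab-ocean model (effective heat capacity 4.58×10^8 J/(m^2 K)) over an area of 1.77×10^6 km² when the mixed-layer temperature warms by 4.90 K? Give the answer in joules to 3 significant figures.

Areal heat capacity C = 4.58×10^8 J/(m^2 K) (given).
Heat per unit area: q = C ΔT = 4.58×10^8 × 4.90 = 2.24×10^9 J/m².
Total heat: Q = q × A = 2.24×10^9 × (1.77×10^6 × 10⁶ m²) = 3.97×10^21 J.

3.97×10^21 J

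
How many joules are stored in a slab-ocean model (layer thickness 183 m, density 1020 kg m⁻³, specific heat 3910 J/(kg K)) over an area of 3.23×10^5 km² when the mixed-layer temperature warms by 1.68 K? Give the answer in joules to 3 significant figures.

Areal heat capacity C = ρ c_p D = 1020 × 3910 × 183 = 7.30×10^8 J/(m²·K).
Heat per unit area: q = C ΔT = 7.30×10^8 × 1.68 = 1.23×10^9 J/m².
Total heat: Q = q × A = 1.23×10^9 × (3.23×10^5 × 10⁶ m²) = 3.96×10^20 J.

3.96×10^20 J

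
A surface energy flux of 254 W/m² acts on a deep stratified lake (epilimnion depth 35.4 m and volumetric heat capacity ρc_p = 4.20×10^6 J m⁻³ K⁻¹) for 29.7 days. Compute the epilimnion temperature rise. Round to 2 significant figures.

4.4 K

Areal heat capacity C = ρc_p × D = 4.20×10^6 × 35.4 = 1.49×10^8 J/(m²·K).
Net heat input Q = F Δt = 254 × (29.7 days × 86400 s/day) = 6.52×10^8 J/m².
ΔT = Q / C = 6.52×10^8 / 1.49×10^8 = 4.38 K.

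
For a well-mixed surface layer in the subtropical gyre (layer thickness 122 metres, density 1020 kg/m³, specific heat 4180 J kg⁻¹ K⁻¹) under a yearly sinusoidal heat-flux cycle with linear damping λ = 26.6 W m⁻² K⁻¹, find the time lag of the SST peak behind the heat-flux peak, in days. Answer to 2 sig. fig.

77 days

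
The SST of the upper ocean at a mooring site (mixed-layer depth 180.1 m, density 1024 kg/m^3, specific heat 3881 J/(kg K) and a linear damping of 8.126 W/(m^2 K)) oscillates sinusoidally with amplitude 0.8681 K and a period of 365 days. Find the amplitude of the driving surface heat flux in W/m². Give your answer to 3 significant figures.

Areal heat capacity C = ρ c_p D = 1024 × 3881 × 180.1 = 7.16×10^8 J/(m^2 K).
ω = 2π / 3.15×10^7 s = 1.99×10^-7 s⁻¹.
√((Cω)² + λ²) = √((143)² + 8.126²) = 143 W/(m²·K).
F₀ = A × √((Cω)²+λ²) = 0.8681 × 143 = 124 W/m².

124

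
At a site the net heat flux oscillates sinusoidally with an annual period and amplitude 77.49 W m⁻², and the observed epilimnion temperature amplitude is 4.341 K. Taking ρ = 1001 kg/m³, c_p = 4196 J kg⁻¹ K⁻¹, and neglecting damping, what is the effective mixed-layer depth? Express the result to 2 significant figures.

ω = 2π / 3.15×10^7 s = 1.99×10^-7 s⁻¹.
Required C = F₀ / (A ω) = 77.49 / (4.341 × 1.99×10^-7) = 8.96×10^7 J/(m²·K).
D = C / (ρ c_p) = 8.96×10^7 / (1001 × 4196) = 21.3 m.

21 m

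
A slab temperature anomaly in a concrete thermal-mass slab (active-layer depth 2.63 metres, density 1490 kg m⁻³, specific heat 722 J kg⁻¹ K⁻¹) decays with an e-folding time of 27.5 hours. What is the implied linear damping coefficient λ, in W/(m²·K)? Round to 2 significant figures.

29

Areal heat capacity C = ρ c_p D = 1490 × 722 × 2.63 = 2.83×10^6 J/(m²·K).
τ = 27.5 hours = 99000 s.
λ = C / τ = 2.83×10^6 / 99000 = 28.6 W/(m²·K).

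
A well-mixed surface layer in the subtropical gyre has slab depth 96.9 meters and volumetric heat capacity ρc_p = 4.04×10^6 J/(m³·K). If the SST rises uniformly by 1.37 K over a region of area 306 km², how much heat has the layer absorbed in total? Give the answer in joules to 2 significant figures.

1.6×10^17 J

Areal heat capacity C = ρc_p × D = 4.04×10^6 × 96.9 = 3.91×10^8 J m⁻² K⁻¹.
Heat per unit area: q = C ΔT = 3.91×10^8 × 1.37 = 5.36×10^8 J/m².
Total heat: Q = q × A = 5.36×10^8 × (306 × 10⁶ m²) = 1.64×10^17 J.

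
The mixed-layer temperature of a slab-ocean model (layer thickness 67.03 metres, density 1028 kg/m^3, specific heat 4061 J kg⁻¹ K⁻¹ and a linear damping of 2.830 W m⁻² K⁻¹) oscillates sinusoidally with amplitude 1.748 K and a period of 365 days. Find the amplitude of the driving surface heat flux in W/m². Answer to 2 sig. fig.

Areal heat capacity C = ρ c_p D = 1028 × 4061 × 67.03 = 2.80×10^8 J m⁻² K⁻¹.
ω = 2π / 3.15×10^7 s = 1.99×10^-7 s⁻¹.
√((Cω)² + λ²) = √((55.8)² + 2.830²) = 55.8 W/(m²·K).
F₀ = A × √((Cω)²+λ²) = 1.748 × 55.8 = 97.6 W/m².

98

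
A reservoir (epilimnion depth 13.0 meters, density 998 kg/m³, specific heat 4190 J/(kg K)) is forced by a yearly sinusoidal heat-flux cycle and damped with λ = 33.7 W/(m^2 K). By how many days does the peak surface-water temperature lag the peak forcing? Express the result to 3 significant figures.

18.1 days

Areal heat capacity C = ρ c_p D = 998 × 4190 × 13.0 = 5.44×10^7 J/(m^2 K).
ω = 2π / 3.15×10^7 s = 1.99×10^-7 s⁻¹.
Phase lag φ = arctan(Cω/λ) = arctan(10.8/33.7) = 0.311 rad.
Time lag = φ / ω = 0.311 / 1.99×10^-7 = 1.56×10^6 s = 18.1 days.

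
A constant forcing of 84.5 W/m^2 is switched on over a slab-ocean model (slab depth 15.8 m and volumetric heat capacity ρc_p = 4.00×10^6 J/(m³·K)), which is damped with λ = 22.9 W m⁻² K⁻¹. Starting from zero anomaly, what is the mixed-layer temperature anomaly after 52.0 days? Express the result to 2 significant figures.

Areal heat capacity C = ρc_p × D = 4.00×10^6 × 15.8 = 6.32×10^7 J m⁻² K⁻¹.
τ = C / λ = 6.32×10^7 / 22.9 = 2.76×10^6 s.
Equilibrium anomaly ΔT_eq = F / λ = 84.5 / 22.9 = 3.69 K.
t = 52.0 days = 4.49×10^6 s, so t/τ = 1.63.
ΔT(t) = ΔT_eq (1 − e^(−t/τ)) = 3.69 × (1 − e^−1.63) = 2.97 K.

3.0 K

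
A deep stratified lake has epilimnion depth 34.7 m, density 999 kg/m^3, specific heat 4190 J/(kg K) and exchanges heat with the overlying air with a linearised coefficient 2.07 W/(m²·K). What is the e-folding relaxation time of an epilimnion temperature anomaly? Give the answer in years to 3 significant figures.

Areal heat capacity C = ρ c_p D = 999 × 4190 × 34.7 = 1.45×10^8 J/(m²·K).
Relaxation time τ = C / λ = 1.45×10^8 / 2.07 = 7.02×10^7 s.
In years: 7.02×10^7 s / (3.156×10^7 s/year) = 2.22 years.

2.22 years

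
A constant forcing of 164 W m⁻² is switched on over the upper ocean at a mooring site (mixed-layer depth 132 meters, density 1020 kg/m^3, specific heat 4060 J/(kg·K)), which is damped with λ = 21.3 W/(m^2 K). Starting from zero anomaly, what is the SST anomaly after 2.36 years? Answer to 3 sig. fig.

7.28 K

Areal heat capacity C = ρ c_p D = 1020 × 4060 × 132 = 5.47×10^8 J m⁻² K⁻¹.
τ = C / λ = 5.47×10^8 / 21.3 = 2.57×10^7 s.
Equilibrium anomaly ΔT_eq = F / λ = 164 / 21.3 = 7.70 K.
t = 2.36 years = 7.45×10^7 s, so t/τ = 2.90.
ΔT(t) = ΔT_eq (1 − e^(−t/τ)) = 7.70 × (1 − e^−2.90) = 7.28 K.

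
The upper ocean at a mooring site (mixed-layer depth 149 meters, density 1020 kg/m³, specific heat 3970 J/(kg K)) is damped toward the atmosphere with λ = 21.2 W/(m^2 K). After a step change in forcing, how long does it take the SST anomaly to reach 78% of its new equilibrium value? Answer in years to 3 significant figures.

1.37 years

Areal heat capacity C = ρ c_p D = 1020 × 3970 × 149 = 6.03×10^8 J/(m²·K).
τ = C / λ = 6.03×10^8 / 21.2 = 2.85×10^7 s.
Fraction reached: 1 − e^(−t/τ) = 0.78 ⇒ t = −τ ln(1 − 0.78) = τ × 1.51.
t = 4.31×10^7 s = 1.37 years.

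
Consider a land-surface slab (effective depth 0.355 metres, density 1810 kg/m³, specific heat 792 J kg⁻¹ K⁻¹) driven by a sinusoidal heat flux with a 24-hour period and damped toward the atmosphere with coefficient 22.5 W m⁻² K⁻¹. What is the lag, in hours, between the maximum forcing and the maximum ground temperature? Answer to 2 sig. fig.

Areal heat capacity C = ρ c_p D = 1810 × 792 × 0.355 = 5.09×10^5 J/(m^2 K).
ω = 2π / 86400 s = 7.27×10^-5 s⁻¹.
Phase lag φ = arctan(Cω/λ) = arctan(37.0/22.5) = 1.02 rad.
Time lag = φ / ω = 1.02 / 7.27×10^-5 = 14100 s = 3.91 hours.

3.9 hours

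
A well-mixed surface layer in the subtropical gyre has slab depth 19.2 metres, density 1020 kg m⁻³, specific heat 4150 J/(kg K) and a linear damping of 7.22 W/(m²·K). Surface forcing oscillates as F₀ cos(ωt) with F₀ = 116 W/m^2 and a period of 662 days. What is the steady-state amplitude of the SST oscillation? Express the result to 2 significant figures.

Areal heat capacity C = ρ c_p D = 1020 × 4150 × 19.2 = 8.13×10^7 J m⁻² K⁻¹.
Angular frequency ω = 2π / T = 2π / 5.72×10^7 s = 1.10×10^-7 s⁻¹.
√((Cω)² + λ²) = √((8.93)² + 7.22²) = 11.5 W/(m²·K).
Amplitude A = F₀ / √((Cω)²+λ²) = 116 / 11.5 = 10.1 K.

10 K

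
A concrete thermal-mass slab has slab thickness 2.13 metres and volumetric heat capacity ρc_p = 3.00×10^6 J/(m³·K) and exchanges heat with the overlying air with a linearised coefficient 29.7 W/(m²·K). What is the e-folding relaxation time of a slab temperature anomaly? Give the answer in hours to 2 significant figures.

Areal heat capacity C = ρc_p × D = 3.00×10^6 × 2.13 = 6.39×10^6 J/(m^2 K).
Relaxation time τ = C / λ = 6.39×10^6 / 29.7 = 2.15×10^5 s.
In hours: 2.15×10^5 s / (3600 s/hour) = 59.8 hours.

60 hours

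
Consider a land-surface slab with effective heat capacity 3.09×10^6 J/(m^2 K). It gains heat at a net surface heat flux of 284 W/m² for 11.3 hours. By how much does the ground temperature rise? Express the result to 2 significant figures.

3.7 K

Areal heat capacity C = 3.09×10^6 J/(m^2 K) (given).
Net heat input Q = F Δt = 284 × (11.3 hours × 3600 s/hour) = 1.16×10^7 J/m².
ΔT = Q / C = 1.16×10^7 / 3.09×10^6 = 3.74 K.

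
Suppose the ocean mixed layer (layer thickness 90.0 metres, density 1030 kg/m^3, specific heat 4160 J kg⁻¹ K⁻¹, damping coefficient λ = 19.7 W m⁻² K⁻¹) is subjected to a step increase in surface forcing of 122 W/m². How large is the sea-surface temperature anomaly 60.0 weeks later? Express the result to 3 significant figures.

Areal heat capacity C = ρ c_p D = 1030 × 4160 × 90.0 = 3.86×10^8 J/(m^2 K).
τ = C / λ = 3.86×10^8 / 19.7 = 1.96×10^7 s.
Equilibrium anomaly ΔT_eq = F / λ = 122 / 19.7 = 6.19 K.
t = 60.0 weeks = 3.63×10^7 s, so t/τ = 1.85.
ΔT(t) = ΔT_eq (1 − e^(−t/τ)) = 6.19 × (1 − e^−1.85) = 5.22 K.

5.22 K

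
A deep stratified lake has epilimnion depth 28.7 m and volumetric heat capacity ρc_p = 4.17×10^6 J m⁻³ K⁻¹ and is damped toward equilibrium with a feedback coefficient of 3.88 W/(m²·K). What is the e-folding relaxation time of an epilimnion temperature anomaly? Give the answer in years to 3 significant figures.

0.977 years

Areal heat capacity C = ρc_p × D = 4.17×10^6 × 28.7 = 1.20×10^8 J m⁻² K⁻¹.
Relaxation time τ = C / λ = 1.20×10^8 / 3.88 = 3.08×10^7 s.
In years: 3.08×10^7 s / (3.156×10^7 s/year) = 0.977 years.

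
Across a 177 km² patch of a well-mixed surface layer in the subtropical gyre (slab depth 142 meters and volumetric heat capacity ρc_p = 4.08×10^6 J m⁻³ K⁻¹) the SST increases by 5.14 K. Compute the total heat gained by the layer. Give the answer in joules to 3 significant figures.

5.27×10^17 J

Areal heat capacity C = ρc_p × D = 4.08×10^6 × 142 = 5.79×10^8 J/(m²·K).
Heat per unit area: q = C ΔT = 5.79×10^8 × 5.14 = 2.98×10^9 J/m².
Total heat: Q = q × A = 2.98×10^9 × (177 × 10⁶ m²) = 5.27×10^17 J.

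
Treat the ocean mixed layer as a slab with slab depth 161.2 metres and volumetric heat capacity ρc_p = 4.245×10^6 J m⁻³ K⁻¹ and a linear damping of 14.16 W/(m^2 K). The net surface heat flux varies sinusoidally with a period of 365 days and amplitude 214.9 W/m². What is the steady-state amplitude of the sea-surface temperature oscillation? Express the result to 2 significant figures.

Areal heat capacity C = ρc_p × D = 4.245×10^6 × 161.2 = 6.84×10^8 J/(m^2 K).
Angular frequency ω = 2π / T = 2π / 3.15×10^7 s = 1.99×10^-7 s⁻¹.
√((Cω)² + λ²) = √((136)² + 14.16²) = 137 W/(m²·K).
Amplitude A = F₀ / √((Cω)²+λ²) = 214.9 / 137 = 1.57 K.

1.6 K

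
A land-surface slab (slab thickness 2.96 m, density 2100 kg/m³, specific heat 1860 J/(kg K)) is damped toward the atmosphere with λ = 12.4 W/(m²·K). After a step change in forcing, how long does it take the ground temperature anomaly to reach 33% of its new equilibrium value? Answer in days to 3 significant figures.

4.32 days

Areal heat capacity C = ρ c_p D = 2100 × 1860 × 2.96 = 1.16×10^7 J/(m²·K).
τ = C / λ = 1.16×10^7 / 12.4 = 9.32×10^5 s.
Fraction reached: 1 − e^(−t/τ) = 0.33 ⇒ t = −τ ln(1 − 0.33) = τ × 0.400.
t = 3.73×10^5 s = 4.32 days.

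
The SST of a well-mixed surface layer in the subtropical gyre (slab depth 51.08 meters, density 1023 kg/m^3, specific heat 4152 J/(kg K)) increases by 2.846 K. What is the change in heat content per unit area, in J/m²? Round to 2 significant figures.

Areal heat capacity C = ρ c_p D = 1023 × 4152 × 51.08 = 2.17×10^8 J/(m^2 K).
ΔQ = C ΔT = 2.17×10^8 × 2.846 = 6.17×10^8 J/m².

6.2×10^8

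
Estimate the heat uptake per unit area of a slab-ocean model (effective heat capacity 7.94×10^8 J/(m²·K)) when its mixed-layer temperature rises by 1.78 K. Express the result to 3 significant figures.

1.41×10^9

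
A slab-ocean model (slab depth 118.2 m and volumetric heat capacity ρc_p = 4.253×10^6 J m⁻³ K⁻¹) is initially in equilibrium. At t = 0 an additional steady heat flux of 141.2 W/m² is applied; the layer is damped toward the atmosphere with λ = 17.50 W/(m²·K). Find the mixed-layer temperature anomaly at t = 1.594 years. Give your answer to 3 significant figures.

6.67 K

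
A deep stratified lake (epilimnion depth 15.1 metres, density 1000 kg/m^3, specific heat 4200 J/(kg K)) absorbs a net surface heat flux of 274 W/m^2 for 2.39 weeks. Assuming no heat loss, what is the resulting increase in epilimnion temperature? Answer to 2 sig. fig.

Areal heat capacity C = ρ c_p D = 1000 × 4200 × 15.1 = 6.34×10^7 J/(m^2 K).
Net heat input Q = F Δt = 274 × (2.39 weeks × 6.048×10^5 s/week) = 3.96×10^8 J/m².
ΔT = Q / C = 3.96×10^8 / 6.34×10^7 = 6.25 K.

6.2 K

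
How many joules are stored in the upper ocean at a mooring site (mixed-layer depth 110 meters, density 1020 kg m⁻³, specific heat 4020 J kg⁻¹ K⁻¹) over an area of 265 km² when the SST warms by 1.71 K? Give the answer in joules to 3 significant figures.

2.04×10^17 J

Areal heat capacity C = ρ c_p D = 1020 × 4020 × 110 = 4.51×10^8 J/(m^2 K).
Heat per unit area: q = C ΔT = 4.51×10^8 × 1.71 = 7.71×10^8 J/m².
Total heat: Q = q × A = 7.71×10^8 × (265 × 10⁶ m²) = 2.04×10^17 J.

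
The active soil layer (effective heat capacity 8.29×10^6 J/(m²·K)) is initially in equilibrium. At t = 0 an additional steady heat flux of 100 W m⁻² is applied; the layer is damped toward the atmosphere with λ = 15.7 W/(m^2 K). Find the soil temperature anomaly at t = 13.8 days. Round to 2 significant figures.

Areal heat capacity C = 8.29×10^6 J/(m²·K) (given).
τ = C / λ = 8.29×10^6 / 15.7 = 5.28×10^5 s.
Equilibrium anomaly ΔT_eq = F / λ = 100 / 15.7 = 6.37 K.
t = 13.8 days = 1.19×10^6 s, so t/τ = 2.26.
ΔT(t) = ΔT_eq (1 − e^(−t/τ)) = 6.37 × (1 − e^−2.26) = 5.70 K.

5.7 K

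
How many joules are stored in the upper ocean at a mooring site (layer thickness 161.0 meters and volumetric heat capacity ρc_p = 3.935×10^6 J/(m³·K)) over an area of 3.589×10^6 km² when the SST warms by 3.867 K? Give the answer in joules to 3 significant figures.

8.79×10^21 J

Areal heat capacity C = ρc_p × D = 3.935×10^6 × 161.0 = 6.34×10^8 J m⁻² K⁻¹.
Heat per unit area: q = C ΔT = 6.34×10^8 × 3.867 = 2.45×10^9 J/m².
Total heat: Q = q × A = 2.45×10^9 × (3.589×10^6 × 10⁶ m²) = 8.79×10^21 J.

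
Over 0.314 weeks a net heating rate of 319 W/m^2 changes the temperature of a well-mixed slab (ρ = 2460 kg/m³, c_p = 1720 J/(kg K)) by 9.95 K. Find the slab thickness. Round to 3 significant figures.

1.44 m

Heat input Q = F Δt = 319 × 1.90×10^5 s = 6.06×10^7 J/m².
Required areal heat capacity C = Q / ΔT = 6.09×10^6 J/(m²·K).
Depth D = C / (ρ c_p) = 6.09×10^6 / (2460 × 1720) = 1.44 m.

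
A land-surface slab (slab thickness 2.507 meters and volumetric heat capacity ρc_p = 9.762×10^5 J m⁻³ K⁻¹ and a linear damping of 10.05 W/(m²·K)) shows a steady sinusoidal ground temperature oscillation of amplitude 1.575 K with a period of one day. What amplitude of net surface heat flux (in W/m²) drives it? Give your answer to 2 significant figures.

280

Areal heat capacity C = ρc_p × D = 9.762×10^5 × 2.507 = 2.45×10^6 J/(m²·K).
ω = 2π / 86400 s = 7.27×10^-5 s⁻¹.
√((Cω)² + λ²) = √((178)² + 10.05²) = 178 W/(m²·K).
F₀ = A × √((Cω)²+λ²) = 1.575 × 178 = 281 W/m².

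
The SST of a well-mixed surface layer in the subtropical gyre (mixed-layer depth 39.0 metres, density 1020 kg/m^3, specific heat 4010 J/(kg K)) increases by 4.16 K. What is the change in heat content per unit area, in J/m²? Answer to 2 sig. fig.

6.6×10^8

Areal heat capacity C = ρ c_p D = 1020 × 4010 × 39.0 = 1.60×10^8 J/(m²·K).
ΔQ = C ΔT = 1.60×10^8 × 4.16 = 6.64×10^8 J/m².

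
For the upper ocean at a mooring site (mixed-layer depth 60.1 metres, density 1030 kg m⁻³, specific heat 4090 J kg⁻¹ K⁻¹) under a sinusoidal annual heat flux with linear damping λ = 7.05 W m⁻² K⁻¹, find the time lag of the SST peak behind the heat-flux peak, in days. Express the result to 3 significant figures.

Areal heat capacity C = ρ c_p D = 1030 × 4090 × 60.1 = 2.53×10^8 J/(m²·K).
ω = 2π / 3.15×10^7 s = 1.99×10^-7 s⁻¹.
Phase lag φ = arctan(Cω/λ) = arctan(50.4/7.05) = 1.43 rad.
Time lag = φ / ω = 1.43 / 1.99×10^-7 = 7.19×10^6 s = 83.2 days.

83.2 days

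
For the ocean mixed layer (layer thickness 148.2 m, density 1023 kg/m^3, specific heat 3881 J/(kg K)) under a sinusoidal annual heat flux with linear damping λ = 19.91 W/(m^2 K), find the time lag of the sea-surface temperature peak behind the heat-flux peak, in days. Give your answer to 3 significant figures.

81.5 days

Areal heat capacity C = ρ c_p D = 1023 × 3881 × 148.2 = 5.88×10^8 J/(m²·K).
ω = 2π / 3.15×10^7 s = 1.99×10^-7 s⁻¹.
Phase lag φ = arctan(Cω/λ) = arctan(117/19.91) = 1.40 rad.
Time lag = φ / ω = 1.40 / 1.99×10^-7 = 7.04×10^6 s = 81.5 days.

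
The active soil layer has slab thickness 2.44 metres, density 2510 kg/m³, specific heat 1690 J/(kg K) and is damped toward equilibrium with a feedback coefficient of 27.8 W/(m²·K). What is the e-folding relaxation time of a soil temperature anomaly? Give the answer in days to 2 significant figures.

4.3 days

Areal heat capacity C = ρ c_p D = 2510 × 1690 × 2.44 = 1.04×10^7 J m⁻² K⁻¹.
Relaxation time τ = C / λ = 1.04×10^7 / 27.8 = 3.72×10^5 s.
In days: 3.72×10^5 s / (86400 s/day) = 4.31 days.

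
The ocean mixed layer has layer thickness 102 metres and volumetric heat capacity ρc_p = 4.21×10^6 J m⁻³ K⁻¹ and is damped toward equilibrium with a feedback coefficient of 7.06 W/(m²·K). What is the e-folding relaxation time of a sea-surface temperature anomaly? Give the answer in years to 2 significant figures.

Areal heat capacity C = ρc_p × D = 4.21×10^6 × 102 = 4.29×10^8 J m⁻² K⁻¹.
Relaxation time τ = C / λ = 4.29×10^8 / 7.06 = 6.08×10^7 s.
In years: 6.08×10^7 s / (3.156×10^7 s/year) = 1.93 years.

1.9 years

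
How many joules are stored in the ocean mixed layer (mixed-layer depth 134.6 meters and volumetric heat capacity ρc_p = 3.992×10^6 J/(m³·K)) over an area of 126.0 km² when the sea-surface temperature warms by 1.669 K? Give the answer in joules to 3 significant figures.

Areal heat capacity C = ρc_p × D = 3.992×10^6 × 134.6 = 5.37×10^8 J/(m^2 K).
Heat per unit area: q = C ΔT = 5.37×10^8 × 1.669 = 8.97×10^8 J/m².
Total heat: Q = q × A = 8.97×10^8 × (126.0 × 10⁶ m²) = 1.13×10^17 J.

1.13×10^17 J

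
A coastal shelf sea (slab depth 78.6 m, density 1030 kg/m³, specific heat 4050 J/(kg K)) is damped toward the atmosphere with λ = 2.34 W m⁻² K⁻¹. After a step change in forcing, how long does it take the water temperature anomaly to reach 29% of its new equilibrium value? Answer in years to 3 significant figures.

1.52 years

Areal heat capacity C = ρ c_p D = 1030 × 4050 × 78.6 = 3.28×10^8 J m⁻² K⁻¹.
τ = C / λ = 3.28×10^8 / 2.34 = 1.40×10^8 s.
Fraction reached: 1 − e^(−t/τ) = 0.29 ⇒ t = −τ ln(1 − 0.29) = τ × 0.342.
t = 4.80×10^7 s = 1.52 years.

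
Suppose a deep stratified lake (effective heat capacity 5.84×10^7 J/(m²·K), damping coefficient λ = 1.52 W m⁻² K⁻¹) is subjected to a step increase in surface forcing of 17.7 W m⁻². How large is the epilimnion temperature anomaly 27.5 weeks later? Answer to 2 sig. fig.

4.1 K

Areal heat capacity C = 5.84×10^7 J/(m²·K) (given).
τ = C / λ = 5.84×10^7 / 1.52 = 3.84×10^7 s.
Equilibrium anomaly ΔT_eq = F / λ = 17.7 / 1.52 = 11.6 K.
t = 27.5 weeks = 1.66×10^7 s, so t/τ = 0.433.
ΔT(t) = ΔT_eq (1 − e^(−t/τ)) = 11.6 × (1 − e^−0.433) = 4.09 K.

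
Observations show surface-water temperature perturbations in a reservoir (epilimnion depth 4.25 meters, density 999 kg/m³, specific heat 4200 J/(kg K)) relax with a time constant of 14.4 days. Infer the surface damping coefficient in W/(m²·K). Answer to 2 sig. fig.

Areal heat capacity C = ρ c_p D = 999 × 4200 × 4.25 = 1.78×10^7 J/(m^2 K).
τ = 14.4 days = 1.24×10^6 s.
λ = C / τ = 1.78×10^7 / 1.24×10^6 = 14.3 W/(m²·K).

14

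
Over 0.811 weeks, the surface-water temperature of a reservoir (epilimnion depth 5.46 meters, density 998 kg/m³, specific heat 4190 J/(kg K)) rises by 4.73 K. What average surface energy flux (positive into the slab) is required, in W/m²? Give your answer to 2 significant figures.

Areal heat capacity C = ρ c_p D = 998 × 4190 × 5.46 = 2.28×10^7 J m⁻² K⁻¹.
Required heat per unit area: Q = C ΔT = 2.28×10^7 × 4.73 = 1.08×10^8 J/m².
Flux F = Q / Δt = 1.08×10^8 / 4.90×10^5 s = 220 W/m².

220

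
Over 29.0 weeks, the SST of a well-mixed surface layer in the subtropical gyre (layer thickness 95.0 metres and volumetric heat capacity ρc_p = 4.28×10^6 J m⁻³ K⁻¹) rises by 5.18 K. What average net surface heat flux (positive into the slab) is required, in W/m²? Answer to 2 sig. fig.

120

Areal heat capacity C = ρc_p × D = 4.28×10^6 × 95.0 = 4.07×10^8 J/(m^2 K).
Required heat per unit area: Q = C ΔT = 4.07×10^8 × 5.18 = 2.11×10^9 J/m².
Flux F = Q / Δt = 2.11×10^9 / 1.75×10^7 s = 120 W/m².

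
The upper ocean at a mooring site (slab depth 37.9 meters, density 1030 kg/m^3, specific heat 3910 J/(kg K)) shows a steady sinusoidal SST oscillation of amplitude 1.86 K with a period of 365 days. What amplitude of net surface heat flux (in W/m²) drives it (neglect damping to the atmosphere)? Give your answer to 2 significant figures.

Areal heat capacity C = ρ c_p D = 1030 × 3910 × 37.9 = 1.53×10^8 J/(m²·K).
ω = 2π / 3.15×10^7 s = 1.99×10^-7 s⁻¹.
Cω = 1.53×10^8 × 1.99×10^-7 = 30.4 W/(m²·K).
F₀ = A × Cω = 1.86 × 30.4 = 56.6 W/m².

57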